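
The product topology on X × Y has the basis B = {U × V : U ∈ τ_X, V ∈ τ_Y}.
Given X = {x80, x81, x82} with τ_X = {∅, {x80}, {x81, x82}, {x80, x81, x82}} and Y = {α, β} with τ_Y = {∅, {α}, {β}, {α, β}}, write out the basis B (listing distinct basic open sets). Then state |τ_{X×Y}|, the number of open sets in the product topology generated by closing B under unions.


Basis B = {∅ × ∅, {x80} × {α}, {x80} × {β}, {x80} × {α, β}, {x81, x82} × {α}, {x81, x82} × {β}, {x80, x81, x82} × {α}, {x80, x81, x82} × {β}, {x81, x82} × {α, β}, {x80, x81, x82} × {α, β}}; |τ_{X×Y}| = 16.

Enumerate products U × V with U ∈ τ_X, V ∈ τ_Y (deduplicated):
  ∅ × ∅ = {} (∅)
  {x80} × {α} = {(x80,α)}
  {x80} × {β} = {(x80,β)}
  {x80} × {α, β} = {(x80,α), (x80,β)}
  {x81, x82} × {α} = {(x81,α), (x82,α)}
  {x81, x82} × {β} = {(x81,β), (x82,β)}
  {x80, x81, x82} × {α} = {(x80,α), (x81,α), (x82,α)}
  {x80, x81, x82} × {β} = {(x80,β), (x81,β), (x82,β)}
  {x81, x82} × {α, β} = {(x81,α), (x81,β), (x82,α), (x82,β)}
  {x80, x81, x82} × {α, β} = {(x80,α), (x80,β), (x81,α), (x81,β), (x82,α), (x82,β)}
These 10 distinct sets form the basis B.
Close under arbitrary unions to get τ_{X×Y}; counting gives |τ_{X×Y}| = 16.


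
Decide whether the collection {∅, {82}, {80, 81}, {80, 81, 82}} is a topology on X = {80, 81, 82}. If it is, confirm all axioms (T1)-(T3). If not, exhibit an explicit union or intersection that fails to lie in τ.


τ IS a topology on X.

Axiom (T1): ∅ ∈ τ? Yes; X ∈ τ? Yes.
Axiom (T2/T3): check pairwise unions and intersections of members of τ.
All pairwise intersections and unions checked — each lies in τ. Therefore τ satisfies (T1), (T2), (T3): it IS a topology on X.


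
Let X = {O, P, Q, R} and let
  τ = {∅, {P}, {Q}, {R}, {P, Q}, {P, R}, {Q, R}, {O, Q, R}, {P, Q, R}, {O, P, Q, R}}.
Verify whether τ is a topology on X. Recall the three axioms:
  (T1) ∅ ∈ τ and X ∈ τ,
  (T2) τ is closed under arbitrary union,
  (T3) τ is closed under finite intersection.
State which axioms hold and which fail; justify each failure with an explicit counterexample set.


τ IS a topology on X.

Axiom (T1): ∅ ∈ τ? Yes; X ∈ τ? Yes.
Axiom (T2/T3): check pairwise unions and intersections of members of τ.
All pairwise intersections and unions checked — each lies in τ. Therefore τ satisfies (T1), (T2), (T3): it IS a topology on X.


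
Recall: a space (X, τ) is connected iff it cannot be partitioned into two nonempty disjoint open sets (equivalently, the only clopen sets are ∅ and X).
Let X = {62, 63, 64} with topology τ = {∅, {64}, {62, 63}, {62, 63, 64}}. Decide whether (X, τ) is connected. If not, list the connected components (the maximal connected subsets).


(X, τ) is disconnected; components = [{64}, {62, 63}].

Find clopen sets (U ∈ τ with X ∖ U ∈ τ):
  U = ∅, X ∖ U = {62, 63, 64} — both open, so U is clopen.
  U = {64}, X ∖ U = {62, 63} — both open, so U is clopen.
  U = {62, 63}, X ∖ U = {64} — both open, so U is clopen.
  U = {62, 63, 64}, X ∖ U = ∅ — both open, so U is clopen.
Nontrivial clopen(s) exist: e.g. {64}. So (X, τ) is disconnected.
Compute connected components by grouping points that agree on all clopens:
  component: {64}
  component: {62, 63}


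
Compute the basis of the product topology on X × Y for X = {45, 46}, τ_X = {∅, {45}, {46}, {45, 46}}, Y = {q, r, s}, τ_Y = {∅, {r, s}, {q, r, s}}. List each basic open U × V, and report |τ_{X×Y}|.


Basis B = {∅ × ∅, {45} × {r, s}, {46} × {r, s}, {45} × {q, r, s}, {46} × {q, r, s}, {45, 46} × {r, s}, {45, 46} × {q, r, s}}; |τ_{X×Y}| = 9.

Enumerate products U × V with U ∈ τ_X, V ∈ τ_Y (deduplicated):
  ∅ × ∅ = {} (∅)
  {45} × {r, s} = {(45,r), (45,s)}
  {46} × {r, s} = {(46,r), (46,s)}
  {45} × {q, r, s} = {(45,q), (45,r), (45,s)}
  {46} × {q, r, s} = {(46,q), (46,r), (46,s)}
  {45, 46} × {r, s} = {(45,r), (45,s), (46,r), (46,s)}
  {45, 46} × {q, r, s} = {(45,q), (45,r), (45,s), (46,q), (46,r), (46,s)}
These 7 distinct sets form the basis B.
Close under arbitrary unions to get τ_{X×Y}; counting gives |τ_{X×Y}| = 9.


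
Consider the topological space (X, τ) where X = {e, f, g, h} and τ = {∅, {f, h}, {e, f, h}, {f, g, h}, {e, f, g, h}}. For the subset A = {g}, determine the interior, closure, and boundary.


int(A) = ∅, cl(A) = {g}, ∂A = {g}.

Closed sets in (X, τ) are complements of opens:
  closed(X, τ) = {∅, {e}, {g}, {e, g}, {e, f, g, h}}.
int(A) = ⋃ {U ∈ τ : U ⊆ A}. Opens contained in A: ∅.
Taking the union of these: int(A) = ∅.
cl(A) = ⋂ {C closed : A ⊆ C}. Closed sets containing A: {g}, {e, g}, {e, f, g, h}.
Intersecting these: cl(A) = {g}.
∂A = cl(A) ∖ int(A) = {g} ∖ ∅ = {g}.


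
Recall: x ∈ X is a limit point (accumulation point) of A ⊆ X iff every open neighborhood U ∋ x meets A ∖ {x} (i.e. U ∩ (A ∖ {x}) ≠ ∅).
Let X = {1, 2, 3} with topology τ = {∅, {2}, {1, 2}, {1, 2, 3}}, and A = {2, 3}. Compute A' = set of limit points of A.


A' = {1, 3}

For each x ∈ X, list the open sets U ∈ τ with x ∈ U, then check whether U ∩ (A ∖ {x}) ≠ ∅ for every such U.
  x = 1: opens ∋ x are {1, 2}, {1, 2, 3}; each meets A ∖ {1}, so x IS a limit point.
  x = 2: open {2} ∋ x has {2} ∩ (A ∖ {2}) = ∅, so x is NOT a limit point.
  x = 3: opens ∋ x are {1, 2, 3}; each meets A ∖ {3}, so x IS a limit point.
Collecting: A' = {1, 3}.


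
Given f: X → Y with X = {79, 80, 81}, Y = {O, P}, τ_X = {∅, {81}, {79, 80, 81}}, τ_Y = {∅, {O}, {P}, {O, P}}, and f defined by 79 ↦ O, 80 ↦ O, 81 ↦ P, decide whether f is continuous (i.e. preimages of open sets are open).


f is NOT continuous.

Compute f^{-1}(U) for each U ∈ τ_Y:
  U = ∅: f^{-1}(U) = ∅ ∈ τ_X ✓.
  U = {O}: f^{-1}(U) = {79, 80} ∉ τ_X ✗.
  U = {P}: f^{-1}(U) = {81} ∈ τ_X ✓.
  U = {O, P}: f^{-1}(U) = {79, 80, 81} ∈ τ_X ✓.
Found U = {O} with f^{-1}(U) = {79, 80} not in τ_X. Therefore f is NOT continuous.


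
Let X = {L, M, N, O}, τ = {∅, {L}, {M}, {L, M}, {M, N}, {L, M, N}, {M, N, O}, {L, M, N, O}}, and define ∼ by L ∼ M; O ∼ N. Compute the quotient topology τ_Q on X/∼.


X/∼ = {[L=M], [N=O]}; |τ_Q| = 3.

Equivalence classes: [L=M], [N=O].
Quotient map π: X → X/∼ sends L ↦ [L=M], M ↦ [L=M], N ↦ [N=O], O ↦ [N=O].
For each subset V ⊆ X/∼, compute π^{-1}(V) ⊆ X and check whether π^{-1}(V) ∈ τ. V is open in τ_Q iff π^{-1}(V) ∈ τ.
  V = {}: π^{-1}(V) = ∅ ∈ τ ✓.
  V = {[L=M]}: π^{-1}(V) = {L, M} ∈ τ ✓.
  V = {[N=O]}: π^{-1}(V) = {N, O} ∉ τ ✗.
  V = {[L=M], [N=O]}: π^{-1}(V) = {L, M, N, O} ∈ τ ✓.
Open sets in the quotient: τ_Q = {{}, {[L=M]}, {[L=M], [N=O]}} (3 elements).


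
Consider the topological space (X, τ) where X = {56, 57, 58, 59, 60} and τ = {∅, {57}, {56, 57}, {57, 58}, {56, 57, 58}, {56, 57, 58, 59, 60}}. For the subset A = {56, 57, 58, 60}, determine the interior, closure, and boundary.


int(A) = {56, 57, 58}, cl(A) = {56, 57, 58, 59, 60}, ∂A = {59, 60}.

Closed sets in (X, τ) are complements of opens:
  closed(X, τ) = {∅, {59, 60}, {56, 59, 60}, {58, 59, 60}, {56, 58, 59, 60}, {56, 57, 58, 59, 60}}.
int(A) = ⋃ {U ∈ τ : U ⊆ A}. Opens contained in A: ∅, {57}, {56, 57}, {57, 58}, {56, 57, 58}.
Taking the union of these: int(A) = {56, 57, 58}.
cl(A) = ⋂ {C closed : A ⊆ C}. Closed sets containing A: {56, 57, 58, 59, 60}.
Intersecting these: cl(A) = {56, 57, 58, 59, 60}.
∂A = cl(A) ∖ int(A) = {56, 57, 58, 59, 60} ∖ {56, 57, 58} = {59, 60}.


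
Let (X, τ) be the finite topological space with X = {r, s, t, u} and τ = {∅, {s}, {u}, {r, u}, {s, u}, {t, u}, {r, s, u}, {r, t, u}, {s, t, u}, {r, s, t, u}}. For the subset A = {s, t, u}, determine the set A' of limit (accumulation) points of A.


A' = {r, t}

For each x ∈ X, list the open sets U ∈ τ with x ∈ U, then check whether U ∩ (A ∖ {x}) ≠ ∅ for every such U.
  x = r: opens ∋ x are {r, u}, {r, s, u}, {r, t, u}, {r, s, t, u}; each meets A ∖ {r}, so x IS a limit point.
  x = s: open {s} ∋ x has {s} ∩ (A ∖ {s}) = ∅, so x is NOT a limit point.
  x = t: opens ∋ x are {t, u}, {r, t, u}, {s, t, u}, {r, s, t, u}; each meets A ∖ {t}, so x IS a limit point.
  x = u: open {u} ∋ x has {u} ∩ (A ∖ {u}) = ∅, so x is NOT a limit point.
Collecting: A' = {r, t}.


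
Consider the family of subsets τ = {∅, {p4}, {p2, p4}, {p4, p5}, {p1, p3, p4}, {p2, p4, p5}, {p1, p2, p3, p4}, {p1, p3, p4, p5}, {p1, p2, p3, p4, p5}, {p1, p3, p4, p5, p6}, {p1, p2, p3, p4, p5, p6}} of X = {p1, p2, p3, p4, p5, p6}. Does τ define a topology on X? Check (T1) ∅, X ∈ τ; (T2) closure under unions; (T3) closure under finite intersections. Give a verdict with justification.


τ IS a topology on X.

Axiom (T1): ∅ ∈ τ? Yes; X ∈ τ? Yes.
Axiom (T2/T3): check pairwise unions and intersections of members of τ.
All pairwise intersections and unions checked — each lies in τ. Therefore τ satisfies (T1), (T2), (T3): it IS a topology on X.


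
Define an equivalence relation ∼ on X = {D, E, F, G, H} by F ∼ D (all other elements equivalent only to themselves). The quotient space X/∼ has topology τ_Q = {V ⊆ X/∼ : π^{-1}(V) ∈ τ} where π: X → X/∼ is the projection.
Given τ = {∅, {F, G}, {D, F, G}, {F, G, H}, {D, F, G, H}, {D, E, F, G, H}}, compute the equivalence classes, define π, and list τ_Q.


X/∼ = {[D=F], [E], [G], [H]}; |τ_Q| = 4.

Equivalence classes: [D=F], [E], [G], [H].
Quotient map π: X → X/∼ sends D ↦ [D=F], E ↦ [E], F ↦ [D=F], G ↦ [G], H ↦ [H].
For each subset V ⊆ X/∼, compute π^{-1}(V) ⊆ X and check whether π^{-1}(V) ∈ τ. V is open in τ_Q iff π^{-1}(V) ∈ τ.
  V = {}: π^{-1}(V) = ∅ ∈ τ ✓.
  V = {[D=F]}: π^{-1}(V) = {D, F} ∉ τ ✗.
  V = {[E]}: π^{-1}(V) = {E} ∉ τ ✗.
  V = {[D=F], [E]}: π^{-1}(V) = {D, E, F} ∉ τ ✗.
  V = {[G]}: π^{-1}(V) = {G} ∉ τ ✗.
  V = {[D=F], [G]}: π^{-1}(V) = {D, F, G} ∈ τ ✓.
  V = {[E], [G]}: π^{-1}(V) = {E, G} ∉ τ ✗.
  V = {[D=F], [E], [G]}: π^{-1}(V) = {D, E, F, G} ∉ τ ✗.
  V = {[H]}: π^{-1}(V) = {H} ∉ τ ✗.
  V = {[D=F], [H]}: π^{-1}(V) = {D, F, H} ∉ τ ✗.
  V = {[E], [H]}: π^{-1}(V) = {E, H} ∉ τ ✗.
  V = {[D=F], [E], [H]}: π^{-1}(V) = {D, E, F, H} ∉ τ ✗.
  V = {[G], [H]}: π^{-1}(V) = {G, H} ∉ τ ✗.
  V = {[D=F], [G], [H]}: π^{-1}(V) = {D, F, G, H} ∈ τ ✓.
  V = {[E], [G], [H]}: π^{-1}(V) = {E, G, H} ∉ τ ✗.
  V = {[D=F], [E], [G], [H]}: π^{-1}(V) = {D, E, F, G, H} ∈ τ ✓.
Open sets in the quotient: τ_Q = {{}, {[D=F], [G]}, {[D=F], [G], [H]}, {[D=F], [E], [G], [H]}} (4 elements).


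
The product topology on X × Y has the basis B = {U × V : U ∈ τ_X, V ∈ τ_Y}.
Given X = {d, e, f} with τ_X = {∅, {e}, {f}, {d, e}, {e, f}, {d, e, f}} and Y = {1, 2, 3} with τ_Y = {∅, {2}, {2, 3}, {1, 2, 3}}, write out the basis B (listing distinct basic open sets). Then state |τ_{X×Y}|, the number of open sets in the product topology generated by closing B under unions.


Basis B = {∅ × ∅, {e} × {2}, {f} × {2}, {d, e} × {2}, {e} × {2, 3}, {e, f} × {2}, {f} × {2, 3}, {d, e, f} × {2}, {e} × {1, 2, 3}, {f} × {1, 2, 3}, {d, e} × {2, 3}, {e, f} × {2, 3}, {d, e} × {1, 2, 3}, {d, e, f} × {2, 3}, {e, f} × {1, 2, 3}, {d, e, f} × {1, 2, 3}}; |τ_{X×Y}| = 40.

Enumerate products U × V with U ∈ τ_X, V ∈ τ_Y (deduplicated):
  ∅ × ∅ = {} (∅)
  {e} × {2} = {(e,2)}
  {f} × {2} = {(f,2)}
  {d, e} × {2} = {(d,2), (e,2)}
  {e} × {2, 3} = {(e,2), (e,3)}
  {e, f} × {2} = {(e,2), (f,2)}
  {f} × {2, 3} = {(f,2), (f,3)}
  {d, e, f} × {2} = {(d,2), (e,2), (f,2)}
  {e} × {1, 2, 3} = {(e,1), (e,2), (e,3)}
  {f} × {1, 2, 3} = {(f,1), (f,2), (f,3)}
  {d, e} × {2, 3} = {(d,2), (d,3), (e,2), (e,3)}
  {e, f} × {2, 3} = {(e,2), (e,3), (f,2), (f,3)}
  {d, e} × {1, 2, 3} = {(d,1), (d,2), (d,3), (e,1), (e,2), (e,3)}
  {d, e, f} × {2, 3} = {(d,2), (d,3), (e,2), (e,3), (f,2), (f,3)}
  {e, f} × {1, 2, 3} = {(e,1), (e,2), (e,3), (f,1), (f,2), (f,3)}
  {d, e, f} × {1, 2, 3} = {(d,1), (d,2), (d,3), (e,1), (e,2), (e,3), (f,1), (f,2), (f,3)}
These 16 distinct sets form the basis B.
Close under arbitrary unions to get τ_{X×Y}; counting gives |τ_{X×Y}| = 40.


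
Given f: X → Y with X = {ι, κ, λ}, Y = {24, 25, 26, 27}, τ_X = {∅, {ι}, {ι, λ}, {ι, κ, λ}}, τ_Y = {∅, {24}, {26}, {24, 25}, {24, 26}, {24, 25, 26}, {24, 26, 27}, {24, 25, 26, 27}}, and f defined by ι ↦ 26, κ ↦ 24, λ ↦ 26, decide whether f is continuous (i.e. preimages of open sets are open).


f is NOT continuous.

Compute f^{-1}(U) for each U ∈ τ_Y:
  U = ∅: f^{-1}(U) = ∅ ∈ τ_X ✓.
  U = {24}: f^{-1}(U) = {κ} ∉ τ_X ✗.
  U = {26}: f^{-1}(U) = {ι, λ} ∈ τ_X ✓.
  U = {24, 25}: f^{-1}(U) = {κ} ∉ τ_X ✗.
  U = {24, 26}: f^{-1}(U) = {ι, κ, λ} ∈ τ_X ✓.
  U = {24, 25, 26}: f^{-1}(U) = {ι, κ, λ} ∈ τ_X ✓.
  U = {24, 26, 27}: f^{-1}(U) = {ι, κ, λ} ∈ τ_X ✓.
  U = {24, 25, 26, 27}: f^{-1}(U) = {ι, κ, λ} ∈ τ_X ✓.
Found U = {24} with f^{-1}(U) = {κ} not in τ_X. Therefore f is NOT continuous.


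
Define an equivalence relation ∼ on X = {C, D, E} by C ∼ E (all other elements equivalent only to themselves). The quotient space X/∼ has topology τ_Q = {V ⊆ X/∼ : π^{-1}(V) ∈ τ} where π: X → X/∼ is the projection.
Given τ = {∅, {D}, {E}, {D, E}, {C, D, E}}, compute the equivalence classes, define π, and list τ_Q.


X/∼ = {[C=E], [D]}; |τ_Q| = 3.

Equivalence classes: [C=E], [D].
Quotient map π: X → X/∼ sends C ↦ [C=E], D ↦ [D], E ↦ [C=E].
For each subset V ⊆ X/∼, compute π^{-1}(V) ⊆ X and check whether π^{-1}(V) ∈ τ. V is open in τ_Q iff π^{-1}(V) ∈ τ.
  V = {}: π^{-1}(V) = ∅ ∈ τ ✓.
  V = {[C=E]}: π^{-1}(V) = {C, E} ∉ τ ✗.
  V = {[D]}: π^{-1}(V) = {D} ∈ τ ✓.
  V = {[C=E], [D]}: π^{-1}(V) = {C, D, E} ∈ τ ✓.
Open sets in the quotient: τ_Q = {{}, {[D]}, {[C=E], [D]}} (3 elements).


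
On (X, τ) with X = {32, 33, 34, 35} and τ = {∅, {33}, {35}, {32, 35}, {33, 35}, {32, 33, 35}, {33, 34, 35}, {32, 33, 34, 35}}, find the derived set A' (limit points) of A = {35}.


A' = {32, 34}

For each x ∈ X, list the open sets U ∈ τ with x ∈ U, then check whether U ∩ (A ∖ {x}) ≠ ∅ for every such U.
  x = 32: opens ∋ x are {32, 35}, {32, 33, 35}, {32, 33, 34, 35}; each meets A ∖ {32}, so x IS a limit point.
  x = 33: open {33} ∋ x has {33} ∩ (A ∖ {33}) = ∅, so x is NOT a limit point.
  x = 34: opens ∋ x are {33, 34, 35}, {32, 33, 34, 35}; each meets A ∖ {34}, so x IS a limit point.
  x = 35: open {35} ∋ x has {35} ∩ (A ∖ {35}) = ∅, so x is NOT a limit point.
Collecting: A' = {32, 34}.


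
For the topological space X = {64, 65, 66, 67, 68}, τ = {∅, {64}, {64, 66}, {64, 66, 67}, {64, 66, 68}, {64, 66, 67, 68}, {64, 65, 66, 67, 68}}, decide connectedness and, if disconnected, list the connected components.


(X, τ) is connected.

Find clopen sets (U ∈ τ with X ∖ U ∈ τ):
  U = ∅, X ∖ U = {64, 65, 66, 67, 68} — both open, so U is clopen.
  U = {64, 65, 66, 67, 68}, X ∖ U = ∅ — both open, so U is clopen.
Only trivial clopens (∅ and X) exist, so (X, τ) is connected.
Compute connected components by grouping points that agree on all clopens:
  component: {64, 65, 66, 67, 68}


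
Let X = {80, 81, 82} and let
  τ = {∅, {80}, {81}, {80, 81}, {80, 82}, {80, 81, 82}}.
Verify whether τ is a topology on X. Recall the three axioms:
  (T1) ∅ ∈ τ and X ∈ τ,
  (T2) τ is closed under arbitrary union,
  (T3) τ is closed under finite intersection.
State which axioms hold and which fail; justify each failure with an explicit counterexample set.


τ IS a topology on X.

Axiom (T1): ∅ ∈ τ? Yes; X ∈ τ? Yes.
Axiom (T2/T3): check pairwise unions and intersections of members of τ.
All pairwise intersections and unions checked — each lies in τ. Therefore τ satisfies (T1), (T2), (T3): it IS a topology on X.


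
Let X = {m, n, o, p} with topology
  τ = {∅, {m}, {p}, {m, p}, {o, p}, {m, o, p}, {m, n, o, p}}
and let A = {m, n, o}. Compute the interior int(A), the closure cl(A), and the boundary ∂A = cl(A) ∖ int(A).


int(A) = {m}, cl(A) = {m, n, o}, ∂A = {n, o}.

Closed sets in (X, τ) are complements of opens:
  closed(X, τ) = {∅, {n}, {m, n}, {n, o}, {m, n, o}, {n, o, p}, {m, n, o, p}}.
int(A) = ⋃ {U ∈ τ : U ⊆ A}. Opens contained in A: ∅, {m}.
Taking the union of these: int(A) = {m}.
cl(A) = ⋂ {C closed : A ⊆ C}. Closed sets containing A: {m, n, o}, {m, n, o, p}.
Intersecting these: cl(A) = {m, n, o}.
∂A = cl(A) ∖ int(A) = {m, n, o} ∖ {m} = {n, o}.


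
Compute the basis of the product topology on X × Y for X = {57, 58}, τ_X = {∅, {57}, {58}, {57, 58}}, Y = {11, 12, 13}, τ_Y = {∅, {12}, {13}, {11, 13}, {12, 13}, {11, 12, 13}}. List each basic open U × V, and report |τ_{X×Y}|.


Basis B = {∅ × ∅, {57} × {12}, {57} × {13}, {58} × {12}, {58} × {13}, {57} × {11, 13}, {57} × {12, 13}, {57, 58} × {12}, {57, 58} × {13}, {58} × {11, 13}, {58} × {12, 13}, {57} × {11, 12, 13}, {58} × {11, 12, 13}, {57, 58} × {11, 13}, {57, 58} × {12, 13}, {57, 58} × {11, 12, 13}}; |τ_{X×Y}| = 36.

Enumerate products U × V with U ∈ τ_X, V ∈ τ_Y (deduplicated):
  ∅ × ∅ = {} (∅)
  {57} × {12} = {(57,12)}
  {57} × {13} = {(57,13)}
  {58} × {12} = {(58,12)}
  {58} × {13} = {(58,13)}
  {57} × {11, 13} = {(57,11), (57,13)}
  {57} × {12, 13} = {(57,12), (57,13)}
  {57, 58} × {12} = {(57,12), (58,12)}
  {57, 58} × {13} = {(57,13), (58,13)}
  {58} × {11, 13} = {(58,11), (58,13)}
  {58} × {12, 13} = {(58,12), (58,13)}
  {57} × {11, 12, 13} = {(57,11), (57,12), (57,13)}
  {58} × {11, 12, 13} = {(58,11), (58,12), (58,13)}
  {57, 58} × {11, 13} = {(57,11), (57,13), (58,11), (58,13)}
  {57, 58} × {12, 13} = {(57,12), (57,13), (58,12), (58,13)}
  {57, 58} × {11, 12, 13} = {(57,11), (57,12), (57,13), (58,11), (58,12), (58,13)}
These 16 distinct sets form the basis B.
Close under arbitrary unions to get τ_{X×Y}; counting gives |τ_{X×Y}| = 36.


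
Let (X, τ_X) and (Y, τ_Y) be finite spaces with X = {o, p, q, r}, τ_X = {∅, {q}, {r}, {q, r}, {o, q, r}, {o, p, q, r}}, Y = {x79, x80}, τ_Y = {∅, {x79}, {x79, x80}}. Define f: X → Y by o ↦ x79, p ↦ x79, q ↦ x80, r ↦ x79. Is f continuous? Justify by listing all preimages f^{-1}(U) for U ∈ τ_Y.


f is NOT continuous.

Compute f^{-1}(U) for each U ∈ τ_Y:
  U = ∅: f^{-1}(U) = ∅ ∈ τ_X ✓.
  U = {x79}: f^{-1}(U) = {o, p, r} ∉ τ_X ✗.
  U = {x79, x80}: f^{-1}(U) = {o, p, q, r} ∈ τ_X ✓.
Found U = {x79} with f^{-1}(U) = {o, p, r} not in τ_X. Therefore f is NOT continuous.


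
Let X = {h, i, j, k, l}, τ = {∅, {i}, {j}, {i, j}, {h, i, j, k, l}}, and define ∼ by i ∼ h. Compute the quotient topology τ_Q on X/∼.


X/∼ = {[h=i], [j], [k], [l]}; |τ_Q| = 3.

Equivalence classes: [h=i], [j], [k], [l].
Quotient map π: X → X/∼ sends h ↦ [h=i], i ↦ [h=i], j ↦ [j], k ↦ [k], l ↦ [l].
For each subset V ⊆ X/∼, compute π^{-1}(V) ⊆ X and check whether π^{-1}(V) ∈ τ. V is open in τ_Q iff π^{-1}(V) ∈ τ.
  V = {}: π^{-1}(V) = ∅ ∈ τ ✓.
  V = {[h=i]}: π^{-1}(V) = {h, i} ∉ τ ✗.
  V = {[j]}: π^{-1}(V) = {j} ∈ τ ✓.
  V = {[h=i], [j]}: π^{-1}(V) = {h, i, j} ∉ τ ✗.
  V = {[k]}: π^{-1}(V) = {k} ∉ τ ✗.
  V = {[h=i], [k]}: π^{-1}(V) = {h, i, k} ∉ τ ✗.
  V = {[j], [k]}: π^{-1}(V) = {j, k} ∉ τ ✗.
  V = {[h=i], [j], [k]}: π^{-1}(V) = {h, i, j, k} ∉ τ ✗.
  V = {[l]}: π^{-1}(V) = {l} ∉ τ ✗.
  V = {[h=i], [l]}: π^{-1}(V) = {h, i, l} ∉ τ ✗.
  V = {[j], [l]}: π^{-1}(V) = {j, l} ∉ τ ✗.
  V = {[h=i], [j], [l]}: π^{-1}(V) = {h, i, j, l} ∉ τ ✗.
  V = {[k], [l]}: π^{-1}(V) = {k, l} ∉ τ ✗.
  V = {[h=i], [k], [l]}: π^{-1}(V) = {h, i, k, l} ∉ τ ✗.
  V = {[j], [k], [l]}: π^{-1}(V) = {j, k, l} ∉ τ ✗.
  V = {[h=i], [j], [k], [l]}: π^{-1}(V) = {h, i, j, k, l} ∈ τ ✓.
Open sets in the quotient: τ_Q = {{}, {[j]}, {[h=i], [j], [k], [l]}} (3 elements).


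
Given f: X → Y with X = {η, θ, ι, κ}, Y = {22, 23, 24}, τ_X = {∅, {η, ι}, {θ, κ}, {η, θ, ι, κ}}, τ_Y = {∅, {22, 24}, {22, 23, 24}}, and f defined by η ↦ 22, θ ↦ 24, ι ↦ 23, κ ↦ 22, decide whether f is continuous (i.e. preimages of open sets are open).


f is NOT continuous.

Compute f^{-1}(U) for each U ∈ τ_Y:
  U = ∅: f^{-1}(U) = ∅ ∈ τ_X ✓.
  U = {22, 24}: f^{-1}(U) = {η, θ, κ} ∉ τ_X ✗.
  U = {22, 23, 24}: f^{-1}(U) = {η, θ, ι, κ} ∈ τ_X ✓.
Found U = {22, 24} with f^{-1}(U) = {η, θ, κ} not in τ_X. Therefore f is NOT continuous.


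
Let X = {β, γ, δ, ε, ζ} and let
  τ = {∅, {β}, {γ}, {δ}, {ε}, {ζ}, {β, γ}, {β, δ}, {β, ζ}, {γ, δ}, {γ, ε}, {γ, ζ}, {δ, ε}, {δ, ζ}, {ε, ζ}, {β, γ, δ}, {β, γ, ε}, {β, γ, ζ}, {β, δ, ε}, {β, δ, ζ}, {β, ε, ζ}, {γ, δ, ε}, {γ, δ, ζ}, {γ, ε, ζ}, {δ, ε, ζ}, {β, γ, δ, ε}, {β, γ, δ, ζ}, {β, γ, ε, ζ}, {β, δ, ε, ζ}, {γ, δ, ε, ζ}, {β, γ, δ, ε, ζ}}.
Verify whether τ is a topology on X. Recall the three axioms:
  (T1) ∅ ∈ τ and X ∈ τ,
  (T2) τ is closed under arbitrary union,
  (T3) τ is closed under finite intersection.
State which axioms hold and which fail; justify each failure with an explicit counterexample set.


τ is NOT a topology on X.

Axiom (T1): ∅ ∈ τ? Yes; X ∈ τ? Yes.
Axiom (T2/T3): check pairwise unions and intersections of members of τ.
Counterexample for (T2): {β} ∪ {ε} = {β, ε} ∉ τ. Therefore τ is NOT a topology.


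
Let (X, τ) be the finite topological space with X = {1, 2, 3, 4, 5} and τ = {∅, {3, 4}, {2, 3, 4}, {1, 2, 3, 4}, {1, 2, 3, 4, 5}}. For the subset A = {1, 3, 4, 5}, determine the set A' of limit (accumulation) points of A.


A' = {1, 2, 3, 4, 5}

For each x ∈ X, list the open sets U ∈ τ with x ∈ U, then check whether U ∩ (A ∖ {x}) ≠ ∅ for every such U.
  x = 1: opens ∋ x are {1, 2, 3, 4}, {1, 2, 3, 4, 5}; each meets A ∖ {1}, so x IS a limit point.
  x = 2: opens ∋ x are {2, 3, 4}, {1, 2, 3, 4}, {1, 2, 3, 4, 5}; each meets A ∖ {2}, so x IS a limit point.
  x = 3: opens ∋ x are {3, 4}, {2, 3, 4}, {1, 2, 3, 4}, {1, 2, 3, 4, 5}; each meets A ∖ {3}, so x IS a limit point.
  x = 4: opens ∋ x are {3, 4}, {2, 3, 4}, {1, 2, 3, 4}, {1, 2, 3, 4, 5}; each meets A ∖ {4}, so x IS a limit point.
  x = 5: opens ∋ x are {1, 2, 3, 4, 5}; each meets A ∖ {5}, so x IS a limit point.
Collecting: A' = {1, 2, 3, 4, 5}.


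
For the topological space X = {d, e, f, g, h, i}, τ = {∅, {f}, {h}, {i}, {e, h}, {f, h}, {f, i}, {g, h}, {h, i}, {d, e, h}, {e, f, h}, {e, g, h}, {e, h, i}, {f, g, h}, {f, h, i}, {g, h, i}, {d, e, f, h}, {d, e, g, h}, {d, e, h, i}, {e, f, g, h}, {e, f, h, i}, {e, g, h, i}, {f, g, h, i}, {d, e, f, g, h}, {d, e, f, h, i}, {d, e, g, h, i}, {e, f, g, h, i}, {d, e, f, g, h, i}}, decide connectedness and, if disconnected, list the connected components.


(X, τ) is disconnected; components = [{f}, {i}, {d, e, g, h}].

Find clopen sets (U ∈ τ with X ∖ U ∈ τ):
  U = ∅, X ∖ U = {d, e, f, g, h, i} — both open, so U is clopen.
  U = {f}, X ∖ U = {d, e, g, h, i} — both open, so U is clopen.
  U = {i}, X ∖ U = {d, e, f, g, h} — both open, so U is clopen.
  U = {f, i}, X ∖ U = {d, e, g, h} — both open, so U is clopen.
  U = {d, e, g, h}, X ∖ U = {f, i} — both open, so U is clopen.
  U = {d, e, f, g, h}, X ∖ U = {i} — both open, so U is clopen.
  U = {d, e, g, h, i}, X ∖ U = {f} — both open, so U is clopen.
  U = {d, e, f, g, h, i}, X ∖ U = ∅ — both open, so U is clopen.
Nontrivial clopen(s) exist: e.g. {f}. So (X, τ) is disconnected.
Compute connected components by grouping points that agree on all clopens:
  component: {f}
  component: {i}
  component: {d, e, g, h}


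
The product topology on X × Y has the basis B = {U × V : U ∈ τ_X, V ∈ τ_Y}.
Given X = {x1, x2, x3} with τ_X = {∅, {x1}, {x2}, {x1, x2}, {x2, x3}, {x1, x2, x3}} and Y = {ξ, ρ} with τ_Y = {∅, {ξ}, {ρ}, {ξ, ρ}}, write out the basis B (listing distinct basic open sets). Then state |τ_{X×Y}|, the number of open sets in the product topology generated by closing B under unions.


Basis B = {∅ × ∅, {x1} × {ξ}, {x1} × {ρ}, {x2} × {ξ}, {x2} × {ρ}, {x1} × {ξ, ρ}, {x1, x2} × {ξ}, {x1, x2} × {ρ}, {x2} × {ξ, ρ}, {x2, x3} × {ξ}, {x2, x3} × {ρ}, {x1, x2, x3} × {ξ}, {x1, x2, x3} × {ρ}, {x1, x2} × {ξ, ρ}, {x2, x3} × {ξ, ρ}, {x1, x2, x3} × {ξ, ρ}}; |τ_{X×Y}| = 36.

Enumerate products U × V with U ∈ τ_X, V ∈ τ_Y (deduplicated):
  ∅ × ∅ = {} (∅)
  {x1} × {ξ} = {(x1,ξ)}
  {x1} × {ρ} = {(x1,ρ)}
  {x2} × {ξ} = {(x2,ξ)}
  {x2} × {ρ} = {(x2,ρ)}
  {x1} × {ξ, ρ} = {(x1,ξ), (x1,ρ)}
  {x1, x2} × {ξ} = {(x1,ξ), (x2,ξ)}
  {x1, x2} × {ρ} = {(x1,ρ), (x2,ρ)}
  {x2} × {ξ, ρ} = {(x2,ξ), (x2,ρ)}
  {x2, x3} × {ξ} = {(x2,ξ), (x3,ξ)}
  {x2, x3} × {ρ} = {(x2,ρ), (x3,ρ)}
  {x1, x2, x3} × {ξ} = {(x1,ξ), (x2,ξ), (x3,ξ)}
  {x1, x2, x3} × {ρ} = {(x1,ρ), (x2,ρ), (x3,ρ)}
  {x1, x2} × {ξ, ρ} = {(x1,ξ), (x1,ρ), (x2,ξ), (x2,ρ)}
  {x2, x3} × {ξ, ρ} = {(x2,ξ), (x2,ρ), (x3,ξ), (x3,ρ)}
  {x1, x2, x3} × {ξ, ρ} = {(x1,ξ), (x1,ρ), (x2,ξ), (x2,ρ), (x3,ξ), (x3,ρ)}
These 16 distinct sets form the basis B.
Close under arbitrary unions to get τ_{X×Y}; counting gives |τ_{X×Y}| = 36.


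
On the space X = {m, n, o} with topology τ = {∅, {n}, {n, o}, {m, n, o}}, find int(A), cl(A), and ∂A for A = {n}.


int(A) = {n}, cl(A) = {m, n, o}, ∂A = {m, o}.

Closed sets in (X, τ) are complements of opens:
  closed(X, τ) = {∅, {m}, {m, o}, {m, n, o}}.
int(A) = ⋃ {U ∈ τ : U ⊆ A}. Opens contained in A: ∅, {n}.
Taking the union of these: int(A) = {n}.
cl(A) = ⋂ {C closed : A ⊆ C}. Closed sets containing A: {m, n, o}.
Intersecting these: cl(A) = {m, n, o}.
∂A = cl(A) ∖ int(A) = {m, n, o} ∖ {n} = {m, o}.


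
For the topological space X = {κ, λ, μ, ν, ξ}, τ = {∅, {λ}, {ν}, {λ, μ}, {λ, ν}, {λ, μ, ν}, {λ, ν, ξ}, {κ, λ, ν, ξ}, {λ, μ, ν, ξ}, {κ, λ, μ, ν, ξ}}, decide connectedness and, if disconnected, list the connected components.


(X, τ) is connected.

Find clopen sets (U ∈ τ with X ∖ U ∈ τ):
  U = ∅, X ∖ U = {κ, λ, μ, ν, ξ} — both open, so U is clopen.
  U = {κ, λ, μ, ν, ξ}, X ∖ U = ∅ — both open, so U is clopen.
Only trivial clopens (∅ and X) exist, so (X, τ) is connected.
Compute connected components by grouping points that agree on all clopens:
  component: {κ, λ, μ, ν, ξ}


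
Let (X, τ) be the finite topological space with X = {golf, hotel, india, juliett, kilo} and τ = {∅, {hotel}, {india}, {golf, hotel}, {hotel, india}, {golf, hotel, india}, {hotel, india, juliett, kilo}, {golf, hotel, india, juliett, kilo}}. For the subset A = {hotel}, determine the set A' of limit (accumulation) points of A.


A' = {golf, juliett, kilo}

For each x ∈ X, list the open sets U ∈ τ with x ∈ U, then check whether U ∩ (A ∖ {x}) ≠ ∅ for every such U.
  x = golf: opens ∋ x are {golf, hotel}, {golf, hotel, india}, {golf, hotel, india, juliett, kilo}; each meets A ∖ {golf}, so x IS a limit point.
  x = hotel: open {hotel} ∋ x has {hotel} ∩ (A ∖ {hotel}) = ∅, so x is NOT a limit point.
  x = india: open {india} ∋ x has {india} ∩ (A ∖ {india}) = ∅, so x is NOT a limit point.
  x = juliett: opens ∋ x are {hotel, india, juliett, kilo}, {golf, hotel, india, juliett, kilo}; each meets A ∖ {juliett}, so x IS a limit point.
  x = kilo: opens ∋ x are {hotel, india, juliett, kilo}, {golf, hotel, india, juliett, kilo}; each meets A ∖ {kilo}, so x IS a limit point.
Collecting: A' = {golf, juliett, kilo}.


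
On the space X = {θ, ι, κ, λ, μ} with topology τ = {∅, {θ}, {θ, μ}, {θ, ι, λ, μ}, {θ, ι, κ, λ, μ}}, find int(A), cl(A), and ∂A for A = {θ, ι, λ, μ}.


int(A) = {θ, ι, λ, μ}, cl(A) = {θ, ι, κ, λ, μ}, ∂A = {κ}.

Closed sets in (X, τ) are complements of opens:
  closed(X, τ) = {∅, {κ}, {ι, κ, λ}, {ι, κ, λ, μ}, {θ, ι, κ, λ, μ}}.
int(A) = ⋃ {U ∈ τ : U ⊆ A}. Opens contained in A: ∅, {θ}, {θ, μ}, {θ, ι, λ, μ}.
Taking the union of these: int(A) = {θ, ι, λ, μ}.
cl(A) = ⋂ {C closed : A ⊆ C}. Closed sets containing A: {θ, ι, κ, λ, μ}.
Intersecting these: cl(A) = {θ, ι, κ, λ, μ}.
∂A = cl(A) ∖ int(A) = {θ, ι, κ, λ, μ} ∖ {θ, ι, λ, μ} = {κ}.


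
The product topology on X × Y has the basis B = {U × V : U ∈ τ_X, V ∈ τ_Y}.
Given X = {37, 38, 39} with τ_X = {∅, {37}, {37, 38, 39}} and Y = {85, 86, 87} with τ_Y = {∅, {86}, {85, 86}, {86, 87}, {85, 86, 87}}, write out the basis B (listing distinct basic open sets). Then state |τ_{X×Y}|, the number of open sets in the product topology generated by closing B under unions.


Basis B = {∅ × ∅, {37} × {86}, {37} × {85, 86}, {37} × {86, 87}, {37} × {85, 86, 87}, {37, 38, 39} × {86}, {37, 38, 39} × {85, 86}, {37, 38, 39} × {86, 87}, {37, 38, 39} × {85, 86, 87}}; |τ_{X×Y}| = 14.

Enumerate products U × V with U ∈ τ_X, V ∈ τ_Y (deduplicated):
  ∅ × ∅ = {} (∅)
  {37} × {86} = {(37,86)}
  {37} × {85, 86} = {(37,85), (37,86)}
  {37} × {86, 87} = {(37,86), (37,87)}
  {37} × {85, 86, 87} = {(37,85), (37,86), (37,87)}
  {37, 38, 39} × {86} = {(37,86), (38,86), (39,86)}
  {37, 38, 39} × {85, 86} = {(37,85), (37,86), (38,85), (38,86), (39,85), (39,86)}
  {37, 38, 39} × {86, 87} = {(37,86), (37,87), (38,86), (38,87), (39,86), (39,87)}
  {37, 38, 39} × {85, 86, 87} = {(37,85), (37,86), (37,87), (38,85), (38,86), (38,87), (39,85), (39,86), (39,87)}
These 9 distinct sets form the basis B.
Close under arbitrary unions to get τ_{X×Y}; counting gives |τ_{X×Y}| = 14.


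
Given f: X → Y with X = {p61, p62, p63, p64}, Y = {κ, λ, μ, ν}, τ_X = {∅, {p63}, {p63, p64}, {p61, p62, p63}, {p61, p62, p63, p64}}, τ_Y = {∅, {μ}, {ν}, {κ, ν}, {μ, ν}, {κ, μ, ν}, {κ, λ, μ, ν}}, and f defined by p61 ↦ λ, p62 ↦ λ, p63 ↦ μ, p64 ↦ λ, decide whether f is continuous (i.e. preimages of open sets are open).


f IS continuous.

Compute f^{-1}(U) for each U ∈ τ_Y:
  U = ∅: f^{-1}(U) = ∅ ∈ τ_X ✓.
  U = {μ}: f^{-1}(U) = {p63} ∈ τ_X ✓.
  U = {ν}: f^{-1}(U) = ∅ ∈ τ_X ✓.
  U = {κ, ν}: f^{-1}(U) = ∅ ∈ τ_X ✓.
  U = {μ, ν}: f^{-1}(U) = {p63} ∈ τ_X ✓.
  U = {κ, μ, ν}: f^{-1}(U) = {p63} ∈ τ_X ✓.
  U = {κ, λ, μ, ν}: f^{-1}(U) = {p61, p62, p63, p64} ∈ τ_X ✓.
Every preimage lies in τ_X, so f IS continuous.


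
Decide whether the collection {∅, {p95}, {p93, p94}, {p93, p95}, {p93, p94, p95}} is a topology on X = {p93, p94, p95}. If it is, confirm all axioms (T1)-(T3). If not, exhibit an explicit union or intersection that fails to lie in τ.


τ is NOT a topology on X.

Axiom (T1): ∅ ∈ τ? Yes; X ∈ τ? Yes.
Axiom (T2/T3): check pairwise unions and intersections of members of τ.
Counterexample for (T3): {p93, p94} ∩ {p93, p95} = {p93} ∉ τ. Therefore τ is NOT a topology.


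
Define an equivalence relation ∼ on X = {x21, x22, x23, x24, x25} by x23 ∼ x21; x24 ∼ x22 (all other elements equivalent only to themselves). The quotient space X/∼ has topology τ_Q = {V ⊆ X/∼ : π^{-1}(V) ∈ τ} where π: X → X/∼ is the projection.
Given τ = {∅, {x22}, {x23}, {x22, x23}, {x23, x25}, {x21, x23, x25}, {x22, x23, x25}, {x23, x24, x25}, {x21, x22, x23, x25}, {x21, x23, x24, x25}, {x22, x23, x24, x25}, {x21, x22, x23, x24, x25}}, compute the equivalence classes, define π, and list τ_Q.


X/∼ = {[x21=x23], [x22=x24], [x25]}; |τ_Q| = 3.

Equivalence classes: [x21=x23], [x22=x24], [x25].
Quotient map π: X → X/∼ sends x21 ↦ [x21=x23], x22 ↦ [x22=x24], x23 ↦ [x21=x23], x24 ↦ [x22=x24], x25 ↦ [x25].
For each subset V ⊆ X/∼, compute π^{-1}(V) ⊆ X and check whether π^{-1}(V) ∈ τ. V is open in τ_Q iff π^{-1}(V) ∈ τ.
  V = {}: π^{-1}(V) = ∅ ∈ τ ✓.
  V = {[x21=x23]}: π^{-1}(V) = {x21, x23} ∉ τ ✗.
  V = {[x22=x24]}: π^{-1}(V) = {x22, x24} ∉ τ ✗.
  V = {[x21=x23], [x22=x24]}: π^{-1}(V) = {x21, x22, x23, x24} ∉ τ ✗.
  V = {[x25]}: π^{-1}(V) = {x25} ∉ τ ✗.
  V = {[x21=x23], [x25]}: π^{-1}(V) = {x21, x23, x25} ∈ τ ✓.
  V = {[x22=x24], [x25]}: π^{-1}(V) = {x22, x24, x25} ∉ τ ✗.
  V = {[x21=x23], [x22=x24], [x25]}: π^{-1}(V) = {x21, x22, x23, x24, x25} ∈ τ ✓.
Open sets in the quotient: τ_Q = {{}, {[x21=x23], [x25]}, {[x21=x23], [x22=x24], [x25]}} (3 elements).


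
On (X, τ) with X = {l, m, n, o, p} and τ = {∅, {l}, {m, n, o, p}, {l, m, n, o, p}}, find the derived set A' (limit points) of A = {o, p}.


A' = {m, n, o, p}

For each x ∈ X, list the open sets U ∈ τ with x ∈ U, then check whether U ∩ (A ∖ {x}) ≠ ∅ for every such U.
  x = l: open {l} ∋ x has {l} ∩ (A ∖ {l}) = ∅, so x is NOT a limit point.
  x = m: opens ∋ x are {m, n, o, p}, {l, m, n, o, p}; each meets A ∖ {m}, so x IS a limit point.
  x = n: opens ∋ x are {m, n, o, p}, {l, m, n, o, p}; each meets A ∖ {n}, so x IS a limit point.
  x = o: opens ∋ x are {m, n, o, p}, {l, m, n, o, p}; each meets A ∖ {o}, so x IS a limit point.
  x = p: opens ∋ x are {m, n, o, p}, {l, m, n, o, p}; each meets A ∖ {p}, so x IS a limit point.
Collecting: A' = {m, n, o, p}.


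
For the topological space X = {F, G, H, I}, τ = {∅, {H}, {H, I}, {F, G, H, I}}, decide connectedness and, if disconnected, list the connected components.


(X, τ) is connected.

Find clopen sets (U ∈ τ with X ∖ U ∈ τ):
  U = ∅, X ∖ U = {F, G, H, I} — both open, so U is clopen.
  U = {F, G, H, I}, X ∖ U = ∅ — both open, so U is clopen.
Only trivial clopens (∅ and X) exist, so (X, τ) is connected.
Compute connected components by grouping points that agree on all clopens:
  component: {F, G, H, I}


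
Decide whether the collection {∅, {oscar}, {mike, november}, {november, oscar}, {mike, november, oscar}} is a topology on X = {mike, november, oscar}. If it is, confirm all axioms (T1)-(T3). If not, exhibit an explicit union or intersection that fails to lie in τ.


τ is NOT a topology on X.

Axiom (T1): ∅ ∈ τ? Yes; X ∈ τ? Yes.
Axiom (T2/T3): check pairwise unions and intersections of members of τ.
Counterexample for (T3): {mike, november} ∩ {november, oscar} = {november} ∉ τ. Therefore τ is NOT a topology.


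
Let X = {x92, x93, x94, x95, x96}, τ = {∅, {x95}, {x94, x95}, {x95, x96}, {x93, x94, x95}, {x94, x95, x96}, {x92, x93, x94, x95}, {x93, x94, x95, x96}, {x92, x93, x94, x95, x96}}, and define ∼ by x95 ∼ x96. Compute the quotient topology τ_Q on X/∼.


X/∼ = {[x92], [x93], [x94], [x95=x96]}; |τ_Q| = 5.

Equivalence classes: [x92], [x93], [x94], [x95=x96].
Quotient map π: X → X/∼ sends x92 ↦ [x92], x93 ↦ [x93], x94 ↦ [x94], x95 ↦ [x95=x96], x96 ↦ [x95=x96].
For each subset V ⊆ X/∼, compute π^{-1}(V) ⊆ X and check whether π^{-1}(V) ∈ τ. V is open in τ_Q iff π^{-1}(V) ∈ τ.
  V = {}: π^{-1}(V) = ∅ ∈ τ ✓.
  V = {[x92]}: π^{-1}(V) = {x92} ∉ τ ✗.
  V = {[x93]}: π^{-1}(V) = {x93} ∉ τ ✗.
  V = {[x92], [x93]}: π^{-1}(V) = {x92, x93} ∉ τ ✗.
  V = {[x94]}: π^{-1}(V) = {x94} ∉ τ ✗.
  V = {[x92], [x94]}: π^{-1}(V) = {x92, x94} ∉ τ ✗.
  V = {[x93], [x94]}: π^{-1}(V) = {x93, x94} ∉ τ ✗.
  V = {[x92], [x93], [x94]}: π^{-1}(V) = {x92, x93, x94} ∉ τ ✗.
  V = {[x95=x96]}: π^{-1}(V) = {x95, x96} ∈ τ ✓.
  V = {[x92], [x95=x96]}: π^{-1}(V) = {x92, x95, x96} ∉ τ ✗.
  V = {[x93], [x95=x96]}: π^{-1}(V) = {x93, x95, x96} ∉ τ ✗.
  V = {[x92], [x93], [x95=x96]}: π^{-1}(V) = {x92, x93, x95, x96} ∉ τ ✗.
  V = {[x94], [x95=x96]}: π^{-1}(V) = {x94, x95, x96} ∈ τ ✓.
  V = {[x92], [x94], [x95=x96]}: π^{-1}(V) = {x92, x94, x95, x96} ∉ τ ✗.
  V = {[x93], [x94], [x95=x96]}: π^{-1}(V) = {x93, x94, x95, x96} ∈ τ ✓.
  V = {[x92], [x93], [x94], [x95=x96]}: π^{-1}(V) = {x92, x93, x94, x95, x96} ∈ τ ✓.
Open sets in the quotient: τ_Q = {{}, {[x95=x96]}, {[x94], [x95=x96]}, {[x93], [x94], [x95=x96]}, {[x92], [x93], [x94], [x95=x96]}} (5 elements).


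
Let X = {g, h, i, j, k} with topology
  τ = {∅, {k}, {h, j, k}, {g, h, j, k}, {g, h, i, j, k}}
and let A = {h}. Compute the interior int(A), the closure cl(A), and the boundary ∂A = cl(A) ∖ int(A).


int(A) = ∅, cl(A) = {g, h, i, j}, ∂A = {g, h, i, j}.

Closed sets in (X, τ) are complements of opens:
  closed(X, τ) = {∅, {i}, {g, i}, {g, h, i, j}, {g, h, i, j, k}}.
int(A) = ⋃ {U ∈ τ : U ⊆ A}. Opens contained in A: ∅.
Taking the union of these: int(A) = ∅.
cl(A) = ⋂ {C closed : A ⊆ C}. Closed sets containing A: {g, h, i, j}, {g, h, i, j, k}.
Intersecting these: cl(A) = {g, h, i, j}.
∂A = cl(A) ∖ int(A) = {g, h, i, j} ∖ ∅ = {g, h, i, j}.


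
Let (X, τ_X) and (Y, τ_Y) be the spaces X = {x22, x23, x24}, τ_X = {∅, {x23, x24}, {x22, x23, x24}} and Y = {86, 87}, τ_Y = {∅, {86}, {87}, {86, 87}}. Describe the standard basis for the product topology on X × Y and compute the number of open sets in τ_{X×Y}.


Basis B = {∅ × ∅, {x23, x24} × {86}, {x23, x24} × {87}, {x22, x23, x24} × {86}, {x22, x23, x24} × {87}, {x23, x24} × {86, 87}, {x22, x23, x24} × {86, 87}}; |τ_{X×Y}| = 9.

Enumerate products U × V with U ∈ τ_X, V ∈ τ_Y (deduplicated):
  ∅ × ∅ = {} (∅)
  {x23, x24} × {86} = {(x23,86), (x24,86)}
  {x23, x24} × {87} = {(x23,87), (x24,87)}
  {x22, x23, x24} × {86} = {(x22,86), (x23,86), (x24,86)}
  {x22, x23, x24} × {87} = {(x22,87), (x23,87), (x24,87)}
  {x23, x24} × {86, 87} = {(x23,86), (x23,87), (x24,86), (x24,87)}
  {x22, x23, x24} × {86, 87} = {(x22,86), (x22,87), (x23,86), (x23,87), (x24,86), (x24,87)}
These 7 distinct sets form the basis B.
Close under arbitrary unions to get τ_{X×Y}; counting gives |τ_{X×Y}| = 9.


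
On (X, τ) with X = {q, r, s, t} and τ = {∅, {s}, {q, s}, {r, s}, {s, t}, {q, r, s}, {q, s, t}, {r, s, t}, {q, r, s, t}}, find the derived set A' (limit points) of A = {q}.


A' = ∅

For each x ∈ X, list the open sets U ∈ τ with x ∈ U, then check whether U ∩ (A ∖ {x}) ≠ ∅ for every such U.
  x = q: open {q, s} ∋ x has {q, s} ∩ (A ∖ {q}) = ∅, so x is NOT a limit point.
  x = r: open {r, s} ∋ x has {r, s} ∩ (A ∖ {r}) = ∅, so x is NOT a limit point.
  x = s: open {s} ∋ x has {s} ∩ (A ∖ {s}) = ∅, so x is NOT a limit point.
  x = t: open {s, t} ∋ x has {s, t} ∩ (A ∖ {t}) = ∅, so x is NOT a limit point.
Collecting: A' = ∅.


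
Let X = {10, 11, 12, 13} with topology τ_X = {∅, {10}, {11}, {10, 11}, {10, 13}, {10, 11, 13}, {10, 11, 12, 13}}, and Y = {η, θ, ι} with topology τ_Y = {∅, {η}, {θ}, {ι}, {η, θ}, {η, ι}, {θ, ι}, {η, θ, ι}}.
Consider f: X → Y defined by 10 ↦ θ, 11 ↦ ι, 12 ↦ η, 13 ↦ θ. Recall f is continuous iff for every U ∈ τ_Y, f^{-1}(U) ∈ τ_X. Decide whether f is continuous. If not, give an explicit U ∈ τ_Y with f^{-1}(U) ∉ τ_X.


f is NOT continuous.

Compute f^{-1}(U) for each U ∈ τ_Y:
  U = ∅: f^{-1}(U) = ∅ ∈ τ_X ✓.
  U = {η}: f^{-1}(U) = {12} ∉ τ_X ✗.
  U = {θ}: f^{-1}(U) = {10, 13} ∈ τ_X ✓.
  U = {ι}: f^{-1}(U) = {11} ∈ τ_X ✓.
  U = {η, θ}: f^{-1}(U) = {10, 12, 13} ∉ τ_X ✗.
  U = {η, ι}: f^{-1}(U) = {11, 12} ∉ τ_X ✗.
  U = {θ, ι}: f^{-1}(U) = {10, 11, 13} ∈ τ_X ✓.
  U = {η, θ, ι}: f^{-1}(U) = {10, 11, 12, 13} ∈ τ_X ✓.
Found U = {η} with f^{-1}(U) = {12} not in τ_X. Therefore f is NOT continuous.


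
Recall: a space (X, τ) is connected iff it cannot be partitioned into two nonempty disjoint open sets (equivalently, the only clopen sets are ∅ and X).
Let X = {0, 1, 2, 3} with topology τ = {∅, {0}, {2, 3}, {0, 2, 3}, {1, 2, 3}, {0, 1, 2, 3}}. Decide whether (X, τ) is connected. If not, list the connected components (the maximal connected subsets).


(X, τ) is disconnected; components = [{0}, {1, 2, 3}].

Find clopen sets (U ∈ τ with X ∖ U ∈ τ):
  U = ∅, X ∖ U = {0, 1, 2, 3} — both open, so U is clopen.
  U = {0}, X ∖ U = {1, 2, 3} — both open, so U is clopen.
  U = {1, 2, 3}, X ∖ U = {0} — both open, so U is clopen.
  U = {0, 1, 2, 3}, X ∖ U = ∅ — both open, so U is clopen.
Nontrivial clopen(s) exist: e.g. {1, 2, 3}. So (X, τ) is disconnected.
Compute connected components by grouping points that agree on all clopens:
  component: {0}
  component: {1, 2, 3}
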